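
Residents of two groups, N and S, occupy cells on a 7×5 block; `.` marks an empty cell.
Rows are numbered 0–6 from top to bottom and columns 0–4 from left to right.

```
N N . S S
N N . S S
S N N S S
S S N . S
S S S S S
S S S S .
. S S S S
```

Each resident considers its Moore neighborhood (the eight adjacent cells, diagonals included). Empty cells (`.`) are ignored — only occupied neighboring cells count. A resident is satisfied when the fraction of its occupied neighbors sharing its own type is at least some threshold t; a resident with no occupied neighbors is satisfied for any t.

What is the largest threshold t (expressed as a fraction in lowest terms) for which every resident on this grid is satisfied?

2/7

(0,0)N 3/3
(0,1)N 3/3
(0,3)S 3/3
(0,4)S 3/3
(1,0)N 4/5
(1,1)N 5/6
(1,3)S 5/6
(1,4)S 5/5
(2,0)S 2/5
(2,1)N 4/7
(2,2)N 3/6
(2,3)S 4/6
(2,4)S 4/4
(3,0)S 4/5
(3,1)S 5/8
(3,2)N 2/7
(3,4)S 4/4
(4,0)S 5/5
(4,1)S 7/8
(4,2)S 6/7
(4,3)S 5/6
(4,4)S 3/3
(5,0)S 4/4
(5,1)S 7/7
(5,2)S 8/8
(5,3)S 7/7
(6,1)S 4/4
(6,2)S 5/5
(6,3)S 4/4
(6,4)S 2/2
The smallest same-type fraction is 2/7 at (3,2), which reduces to 2/7. Any threshold above that leaves this resident unsatisfied.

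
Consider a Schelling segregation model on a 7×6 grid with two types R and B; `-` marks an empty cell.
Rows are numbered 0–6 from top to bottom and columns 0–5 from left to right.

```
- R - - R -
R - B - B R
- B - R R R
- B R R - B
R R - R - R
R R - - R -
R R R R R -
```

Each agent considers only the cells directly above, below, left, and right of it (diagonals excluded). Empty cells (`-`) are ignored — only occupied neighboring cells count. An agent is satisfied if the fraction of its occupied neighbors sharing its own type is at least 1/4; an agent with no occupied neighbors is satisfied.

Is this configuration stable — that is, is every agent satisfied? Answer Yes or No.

(0,1)R 0/0 ✓
(0,4)R 0/1 ✗
(1,0)R 0/0 ✓
(1,2)B 0/0 ✓
(1,4)B 0/3 ✗
(1,5)R 1/2 ✓
(2,1)B 1/1 ✓
(2,3)R 2/2 ✓
(2,4)R 2/3 ✓
(2,5)R 2/3 ✓
(3,1)B 1/3 ✓
(3,2)R 1/2 ✓
(3,3)R 3/3 ✓
(3,5)B 0/2 ✗
(4,0)R 2/2 ✓
(4,1)R 2/3 ✓
(4,3)R 1/1 ✓
(4,5)R 0/1 ✗
(5,0)R 3/3 ✓
(5,1)R 3/3 ✓
(5,4)R 1/1 ✓
(6,0)R 2/2 ✓
(6,1)R 3/3 ✓
(6,2)R 2/2 ✓
(6,3)R 2/2 ✓
(6,4)R 2/2 ✓
For instance (0,4) has only 0/1 same-type neighbors, below 1/4.

No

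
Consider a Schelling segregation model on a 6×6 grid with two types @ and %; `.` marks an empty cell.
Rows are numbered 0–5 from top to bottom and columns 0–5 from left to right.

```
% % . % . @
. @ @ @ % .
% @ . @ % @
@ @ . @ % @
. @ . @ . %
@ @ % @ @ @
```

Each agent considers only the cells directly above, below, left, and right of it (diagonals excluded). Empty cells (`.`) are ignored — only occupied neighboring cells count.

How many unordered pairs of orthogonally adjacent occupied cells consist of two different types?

Scan each occupied cell's neighbors to the right and below so each pair is counted once.
Row 0: %(0,0)–%(0,1)= %(0,1)–@(1,1)≠ %(0,3)–@(1,3)≠  → 2/3 unlike.
Row 1: @(1,1)–@(1,2)= @(1,1)–@(2,1)= @(1,2)–@(1,3)= @(1,3)–%(1,4)≠ @(1,3)–@(2,3)= %(1,4)–%(2,4)=  → 1/6 unlike.
Row 2: %(2,0)–@(2,1)≠ %(2,0)–@(3,0)≠ @(2,1)–@(3,1)= @(2,3)–%(2,4)≠ @(2,3)–@(3,3)= %(2,4)–@(2,5)≠ %(2,4)–%(3,4)= @(2,5)–@(3,5)=  → 4/8 unlike.
Row 3: @(3,0)–@(3,1)= @(3,1)–@(4,1)= @(3,3)–%(3,4)≠ @(3,3)–@(4,3)= %(3,4)–@(3,5)≠ @(3,5)–%(4,5)≠  → 3/6 unlike.
Row 4: @(4,1)–@(5,1)= @(4,3)–@(5,3)= %(4,5)–@(5,5)≠  → 1/3 unlike.
Row 5: @(5,0)–@(5,1)= @(5,1)–%(5,2)≠ %(5,2)–@(5,3)≠ @(5,3)–@(5,4)= @(5,4)–@(5,5)=  → 2/5 unlike.
Total adjacent occupied pairs: 31; unlike-type pairs: 13.

13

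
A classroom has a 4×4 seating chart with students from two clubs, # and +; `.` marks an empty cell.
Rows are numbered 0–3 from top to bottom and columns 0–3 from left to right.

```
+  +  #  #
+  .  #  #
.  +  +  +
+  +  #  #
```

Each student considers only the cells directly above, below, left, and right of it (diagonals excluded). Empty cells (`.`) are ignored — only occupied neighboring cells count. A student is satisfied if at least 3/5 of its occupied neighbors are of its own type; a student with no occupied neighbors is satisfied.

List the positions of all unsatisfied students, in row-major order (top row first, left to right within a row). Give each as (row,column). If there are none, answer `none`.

(0,1), (2,2), (2,3), (3,2), (3,3)

(0,0)+ 2/2 ok
(0,1)+ 1/2 unhappy
(0,2)# 2/3 ok
(0,3)# 2/2 ok
(1,0)+ 1/1 ok
(1,2)# 2/3 ok
(1,3)# 2/3 ok
(2,1)+ 2/2 ok
(2,2)+ 2/4 unhappy
(2,3)+ 1/3 unhappy
(3,0)+ 1/1 ok
(3,1)+ 2/3 ok
(3,2)# 1/3 unhappy
(3,3)# 1/2 unhappy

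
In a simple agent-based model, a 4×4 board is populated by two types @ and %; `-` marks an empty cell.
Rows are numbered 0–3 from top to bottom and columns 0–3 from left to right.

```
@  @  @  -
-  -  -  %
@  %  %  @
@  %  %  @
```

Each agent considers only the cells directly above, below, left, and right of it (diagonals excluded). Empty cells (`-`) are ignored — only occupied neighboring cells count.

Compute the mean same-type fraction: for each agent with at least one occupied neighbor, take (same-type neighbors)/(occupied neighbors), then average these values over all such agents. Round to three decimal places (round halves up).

0.625

Row 0: (0,0)@ 1/1 · (0,1)@ 2/2 · (0,2)@ 1/1
Row 1: (1,3)% 0/1
Row 2: (2,0)@ 1/2 · (2,1)% 2/3 · (2,2)% 2/3 · (2,3)@ 1/3
Row 3: (3,0)@ 1/2 · (3,1)% 2/3 · (3,2)% 2/3 · (3,3)@ 1/2
Sum over 12 agents: 1/1 + 2/2 + 1/1 + 0/1 + 1/2 + 2/3 + 2/3 + 1/3 + 1/2 + 2/3 + 2/3 + 1/2 = 15/2; mean = 15/2 ÷ 12 = 5/8 = 0.625 → 0.625.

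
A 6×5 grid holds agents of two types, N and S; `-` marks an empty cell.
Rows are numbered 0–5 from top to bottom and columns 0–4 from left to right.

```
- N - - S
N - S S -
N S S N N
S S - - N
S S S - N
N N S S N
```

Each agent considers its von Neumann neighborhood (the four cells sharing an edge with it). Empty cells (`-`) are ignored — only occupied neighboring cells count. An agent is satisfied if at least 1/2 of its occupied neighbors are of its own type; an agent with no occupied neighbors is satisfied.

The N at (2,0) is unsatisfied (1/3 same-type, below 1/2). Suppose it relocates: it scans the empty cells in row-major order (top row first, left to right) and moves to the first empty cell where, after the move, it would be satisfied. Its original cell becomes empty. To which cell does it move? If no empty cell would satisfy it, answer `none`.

Vacating (2,0). Empty cells in order:
  (0,0): 2/2 same-type → satisfied — stop here.

(0,0)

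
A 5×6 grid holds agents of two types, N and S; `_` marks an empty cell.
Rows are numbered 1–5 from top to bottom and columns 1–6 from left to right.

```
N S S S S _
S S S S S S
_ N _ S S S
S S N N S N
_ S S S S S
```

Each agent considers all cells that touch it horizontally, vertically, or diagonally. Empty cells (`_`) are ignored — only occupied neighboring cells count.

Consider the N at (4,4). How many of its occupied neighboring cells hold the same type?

1

Occupied neighbors of (4,4): (3,4)=S, (3,5)=S, (4,3)=N, (4,5)=S, (5,3)=S, (5,4)=S, (5,5)=S.
Same type (N): 1 of 7.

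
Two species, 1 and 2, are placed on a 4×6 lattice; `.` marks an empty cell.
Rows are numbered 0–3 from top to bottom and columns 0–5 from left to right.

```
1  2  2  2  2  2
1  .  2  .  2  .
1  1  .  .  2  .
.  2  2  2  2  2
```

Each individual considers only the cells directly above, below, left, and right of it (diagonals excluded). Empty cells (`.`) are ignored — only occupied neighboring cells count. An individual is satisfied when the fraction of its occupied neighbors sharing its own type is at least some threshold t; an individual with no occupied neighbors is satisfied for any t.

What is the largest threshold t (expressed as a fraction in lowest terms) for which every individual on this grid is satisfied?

(0,0)1 1/2
(0,1)2 1/2
(0,2)2 3/3
(0,3)2 2/2
(0,4)2 3/3
(0,5)2 1/1
(1,0)1 2/2
(1,2)2 1/1
(1,4)2 2/2
(2,0)1 2/2
(2,1)1 1/2
(2,4)2 2/2
(3,1)2 1/2
(3,2)2 2/2
(3,3)2 2/2
(3,4)2 3/3
(3,5)2 1/1
The smallest same-type fraction is 1/2 at (0,0), which reduces to 1/2. Any threshold above that leaves this individual unsatisfied.

1/2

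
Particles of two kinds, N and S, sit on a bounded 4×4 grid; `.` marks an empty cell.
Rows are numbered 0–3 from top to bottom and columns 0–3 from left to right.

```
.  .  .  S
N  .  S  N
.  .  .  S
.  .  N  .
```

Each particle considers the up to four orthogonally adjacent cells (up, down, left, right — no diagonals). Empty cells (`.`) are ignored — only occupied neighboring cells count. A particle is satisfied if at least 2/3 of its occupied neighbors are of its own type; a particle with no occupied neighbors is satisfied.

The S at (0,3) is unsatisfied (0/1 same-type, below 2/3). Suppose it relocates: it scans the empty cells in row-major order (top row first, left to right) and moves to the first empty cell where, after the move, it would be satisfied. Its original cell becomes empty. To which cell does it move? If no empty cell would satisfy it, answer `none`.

(0,1)

Vacating (0,3). Empty cells in order:
  (0,0): 0/1 same-type → still unsatisfied.
  (0,1): 0/0 same-type → satisfied — stop here.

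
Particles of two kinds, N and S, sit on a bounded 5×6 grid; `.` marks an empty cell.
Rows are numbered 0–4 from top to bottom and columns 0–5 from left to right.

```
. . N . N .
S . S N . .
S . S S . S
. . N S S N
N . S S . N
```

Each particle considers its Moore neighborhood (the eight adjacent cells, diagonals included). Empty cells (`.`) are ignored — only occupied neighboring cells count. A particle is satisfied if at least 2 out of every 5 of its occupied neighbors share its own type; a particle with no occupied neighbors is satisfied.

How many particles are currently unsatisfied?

2

Row 0: (0,2)N 1/2 ✓ · (0,4)N 1/1 ✓
Row 1: (1,0)S 1/1 ✓ · (1,2)S 2/4 ✓ · (1,3)N 2/5 ✓
Row 2: (2,0)S 1/1 ✓ · (2,2)S 3/5 ✓ · (2,3)S 4/6 ✓ · (2,5)S 1/2 ✓
Row 3: (3,2)N 0/5 ✗ · (3,3)S 5/6 ✓ · (3,4)S 4/6 ✓ · (3,5)N 1/3 ✗
Row 4: (4,0)N 0/0 ✓ · (4,2)S 2/3 ✓ · (4,3)S 3/4 ✓ · (4,5)N 1/2 ✓
Unsatisfied: (3,2), (3,5) — 2 in total.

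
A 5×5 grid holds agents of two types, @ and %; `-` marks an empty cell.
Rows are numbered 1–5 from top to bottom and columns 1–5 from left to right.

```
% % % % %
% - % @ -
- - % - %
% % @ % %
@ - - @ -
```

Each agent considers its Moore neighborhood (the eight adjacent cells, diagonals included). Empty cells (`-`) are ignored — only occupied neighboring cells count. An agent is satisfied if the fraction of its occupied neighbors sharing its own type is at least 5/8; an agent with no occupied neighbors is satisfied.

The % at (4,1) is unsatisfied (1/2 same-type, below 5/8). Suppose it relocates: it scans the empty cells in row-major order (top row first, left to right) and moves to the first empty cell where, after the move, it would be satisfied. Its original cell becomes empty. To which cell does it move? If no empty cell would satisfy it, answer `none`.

(2,2)

Vacating (4,1). Empty cells in order:
  (2,2): 6/6 same-type → satisfied — stop here.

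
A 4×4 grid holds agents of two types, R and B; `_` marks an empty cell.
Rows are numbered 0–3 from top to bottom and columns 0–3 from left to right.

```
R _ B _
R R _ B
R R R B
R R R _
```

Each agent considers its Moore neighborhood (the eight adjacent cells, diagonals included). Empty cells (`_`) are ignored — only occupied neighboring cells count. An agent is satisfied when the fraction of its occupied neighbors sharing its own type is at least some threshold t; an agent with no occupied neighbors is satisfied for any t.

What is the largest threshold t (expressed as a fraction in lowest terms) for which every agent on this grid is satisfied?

1/3

Row 0: (0,0)R 2/2 · (0,2)B 1/2
Row 1: (1,0)R 4/4 · (1,1)R 5/6 · (1,3)B 2/3
Row 2: (2,0)R 5/5 · (2,1)R 7/7 · (2,2)R 4/6 · (2,3)B 1/3
Row 3: (3,0)R 3/3 · (3,1)R 5/5 · (3,2)R 3/4
The smallest same-type fraction is 1/3 at (2,3), which reduces to 1/3. Any threshold above that leaves this agent unsatisfied.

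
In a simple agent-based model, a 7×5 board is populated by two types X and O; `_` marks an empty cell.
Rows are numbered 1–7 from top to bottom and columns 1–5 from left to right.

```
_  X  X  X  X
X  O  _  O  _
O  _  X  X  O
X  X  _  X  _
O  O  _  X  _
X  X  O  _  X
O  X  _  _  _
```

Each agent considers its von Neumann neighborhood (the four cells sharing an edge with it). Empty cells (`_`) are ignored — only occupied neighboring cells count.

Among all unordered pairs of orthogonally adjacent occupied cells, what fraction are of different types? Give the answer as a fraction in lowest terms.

Scan each occupied cell's neighbors to the right and below so each pair is counted once.
From row 1: 2 unlike of 5 pairs (running 2/5).
From row 2: 3 unlike of 3 pairs (running 5/8).
From row 3: 2 unlike of 4 pairs (running 7/12).
From row 4: 2 unlike of 4 pairs (running 9/16).
From row 5: 2 unlike of 3 pairs (running 11/19).
From row 6: 2 unlike of 4 pairs (running 13/23).
From row 7: 1 unlike of 1 pairs (running 14/24).
Total adjacent occupied pairs: 24; unlike-type pairs: 14.
14/24 reduces to 7/12.

7/12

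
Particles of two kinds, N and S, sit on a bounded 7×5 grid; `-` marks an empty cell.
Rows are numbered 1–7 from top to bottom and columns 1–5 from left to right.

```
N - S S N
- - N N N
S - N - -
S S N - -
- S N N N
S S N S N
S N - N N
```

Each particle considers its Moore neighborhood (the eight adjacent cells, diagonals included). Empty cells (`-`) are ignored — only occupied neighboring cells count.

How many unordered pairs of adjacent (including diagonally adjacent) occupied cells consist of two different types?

24

Scan each occupied cell's neighbors to the right and below (and the two forward diagonals) so each pair is counted once.
From row 1: 6 unlike of 9 pairs (running 6/9).
From row 2: 0 unlike of 4 pairs (running 6/13).
From row 3: 1 unlike of 4 pairs (running 7/17).
From row 4: 3 unlike of 8 pairs (running 10/25).
From row 5: 6 unlike of 14 pairs (running 16/39).
From row 6: 7 unlike of 14 pairs (running 23/53).
From row 7: 1 unlike of 2 pairs (running 24/55).
Total adjacent occupied pairs: 55; unlike-type pairs: 24.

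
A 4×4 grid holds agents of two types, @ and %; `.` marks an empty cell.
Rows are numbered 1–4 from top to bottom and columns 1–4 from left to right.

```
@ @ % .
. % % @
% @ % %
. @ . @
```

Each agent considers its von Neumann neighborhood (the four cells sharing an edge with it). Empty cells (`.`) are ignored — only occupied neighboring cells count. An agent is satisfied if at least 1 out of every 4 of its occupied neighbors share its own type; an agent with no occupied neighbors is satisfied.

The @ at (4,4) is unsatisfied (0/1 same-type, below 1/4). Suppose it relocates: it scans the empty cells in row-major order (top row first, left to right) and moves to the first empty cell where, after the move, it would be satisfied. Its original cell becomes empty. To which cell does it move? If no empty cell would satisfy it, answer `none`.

Vacating (4,4). Empty cells in order:
  (1,4): 1/2 same-type → satisfied — stop here.

(1,4)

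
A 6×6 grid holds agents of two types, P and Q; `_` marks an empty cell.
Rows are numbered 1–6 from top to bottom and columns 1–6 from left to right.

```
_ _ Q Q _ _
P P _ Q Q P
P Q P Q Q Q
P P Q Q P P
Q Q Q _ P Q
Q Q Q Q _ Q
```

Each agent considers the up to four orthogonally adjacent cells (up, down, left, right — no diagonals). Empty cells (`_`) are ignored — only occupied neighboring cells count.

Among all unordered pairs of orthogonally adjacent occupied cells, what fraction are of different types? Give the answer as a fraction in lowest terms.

16/41

Scan each occupied cell's neighbors to the right and below so each pair is counted once.
From row 1: 0 unlike of 2 pairs (running 0/2).
From row 2: 3 unlike of 8 pairs (running 3/10).
From row 3: 7 unlike of 11 pairs (running 10/21).
From row 4: 5 unlike of 10 pairs (running 15/31).
From row 5: 1 unlike of 7 pairs (running 16/38).
From row 6: 0 unlike of 3 pairs (running 16/41).
Total adjacent occupied pairs: 41; unlike-type pairs: 16.
16/41 is already in lowest terms.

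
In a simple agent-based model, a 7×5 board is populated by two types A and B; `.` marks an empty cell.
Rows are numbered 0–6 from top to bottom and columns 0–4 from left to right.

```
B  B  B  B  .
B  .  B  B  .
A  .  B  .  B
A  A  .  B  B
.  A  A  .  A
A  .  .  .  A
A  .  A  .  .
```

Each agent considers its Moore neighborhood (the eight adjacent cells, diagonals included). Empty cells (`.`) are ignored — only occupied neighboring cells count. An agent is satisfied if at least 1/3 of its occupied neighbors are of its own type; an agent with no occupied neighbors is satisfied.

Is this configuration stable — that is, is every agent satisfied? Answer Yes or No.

(0,0)B 2/2 satisfied
(0,1)B 4/4 satisfied
(0,2)B 4/4 satisfied
(0,3)B 3/3 satisfied
(1,0)B 2/3 satisfied
(1,2)B 5/5 satisfied
(1,3)B 5/5 satisfied
(2,0)A 2/3 satisfied
(2,2)B 3/4 satisfied
(2,4)B 3/3 satisfied
(3,0)A 3/3 satisfied
(3,1)A 4/5 satisfied
(3,3)B 3/5 satisfied
(3,4)B 2/3 satisfied
(4,1)A 4/4 satisfied
(4,2)A 2/3 satisfied
(4,4)A 1/3 satisfied
(5,0)A 2/2 satisfied
(5,4)A 1/1 satisfied
(6,0)A 1/1 satisfied
(6,2)A 0/0 satisfied
All meet the threshold, so the configuration is stable.

Yes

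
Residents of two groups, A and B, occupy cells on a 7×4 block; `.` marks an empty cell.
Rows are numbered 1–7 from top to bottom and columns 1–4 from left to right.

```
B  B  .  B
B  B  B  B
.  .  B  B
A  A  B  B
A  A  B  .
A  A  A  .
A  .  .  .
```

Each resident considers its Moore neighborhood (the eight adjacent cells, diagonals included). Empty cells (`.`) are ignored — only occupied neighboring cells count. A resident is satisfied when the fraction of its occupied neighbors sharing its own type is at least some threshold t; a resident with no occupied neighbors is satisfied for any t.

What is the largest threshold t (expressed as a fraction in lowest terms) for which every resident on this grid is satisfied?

1/3

(1,1)B 3/3
(1,2)B 4/4
(1,4)B 2/2
(2,1)B 3/3
(2,2)B 5/5
(2,3)B 6/6
(2,4)B 4/4
(3,3)B 6/7
(3,4)B 5/5
(4,1)A 3/3
(4,2)A 3/6
(4,3)B 4/6
(4,4)B 4/4
(5,1)A 5/5
(5,2)A 6/8
(5,3)B 2/6
(6,1)A 4/4
(6,2)A 5/6
(6,3)A 2/3
(7,1)A 2/2
The smallest same-type fraction is 2/6 at (5,3), which reduces to 1/3. Any threshold above that leaves this resident unsatisfied.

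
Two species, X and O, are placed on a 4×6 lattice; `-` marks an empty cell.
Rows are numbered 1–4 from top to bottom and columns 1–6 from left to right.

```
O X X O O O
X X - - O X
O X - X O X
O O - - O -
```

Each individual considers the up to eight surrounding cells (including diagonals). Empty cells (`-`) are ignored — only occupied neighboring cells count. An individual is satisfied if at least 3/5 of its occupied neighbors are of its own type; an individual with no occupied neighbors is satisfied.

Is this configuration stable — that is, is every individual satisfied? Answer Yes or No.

No

(1,1)O 0/3 ✗
(1,2)X 3/4 ✓
(1,3)X 2/3 ✓
(1,4)O 2/3 ✓
(1,5)O 3/4 ✓
(1,6)O 2/3 ✓
(2,1)X 3/5 ✓
(2,2)X 4/6 ✓
(2,5)O 4/7 ✗
(2,6)X 1/5 ✗
(3,1)O 2/5 ✗
(3,2)X 2/5 ✗
(3,4)X 0/3 ✗
(3,5)O 2/5 ✗
(3,6)X 1/4 ✗
(4,1)O 2/3 ✓
(4,2)O 2/3 ✓
(4,5)O 1/3 ✗
For instance (1,1) has only 0/3 same-type neighbors, below 3/5.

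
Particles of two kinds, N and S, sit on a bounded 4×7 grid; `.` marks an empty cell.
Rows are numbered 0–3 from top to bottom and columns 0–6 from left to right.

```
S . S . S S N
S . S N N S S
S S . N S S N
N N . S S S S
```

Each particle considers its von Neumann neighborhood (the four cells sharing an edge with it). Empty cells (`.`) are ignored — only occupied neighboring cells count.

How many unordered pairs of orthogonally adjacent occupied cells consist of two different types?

Scan each occupied cell's neighbors to the right and below so each pair is counted once.
Row 0: S(0,0)–S(1,0)= S(0,2)–S(1,2)= S(0,4)–S(0,5)= S(0,4)–N(1,4)≠ S(0,5)–N(0,6)≠ S(0,5)–S(1,5)= N(0,6)–S(1,6)≠  → 3/7 unlike.
Row 1: S(1,0)–S(2,0)= S(1,2)–N(1,3)≠ N(1,3)–N(1,4)= N(1,3)–N(2,3)= N(1,4)–S(1,5)≠ N(1,4)–S(2,4)≠ S(1,5)–S(1,6)= S(1,5)–S(2,5)= S(1,6)–N(2,6)≠  → 4/9 unlike.
Row 2: S(2,0)–S(2,1)= S(2,0)–N(3,0)≠ S(2,1)–N(3,1)≠ N(2,3)–S(2,4)≠ N(2,3)–S(3,3)≠ S(2,4)–S(2,5)= S(2,4)–S(3,4)= S(2,5)–N(2,6)≠ S(2,5)–S(3,5)= N(2,6)–S(3,6)≠  → 6/10 unlike.
Row 3: N(3,0)–N(3,1)= S(3,3)–S(3,4)= S(3,4)–S(3,5)= S(3,5)–S(3,6)=  → 0/4 unlike.
Total adjacent occupied pairs: 30; unlike-type pairs: 13.

13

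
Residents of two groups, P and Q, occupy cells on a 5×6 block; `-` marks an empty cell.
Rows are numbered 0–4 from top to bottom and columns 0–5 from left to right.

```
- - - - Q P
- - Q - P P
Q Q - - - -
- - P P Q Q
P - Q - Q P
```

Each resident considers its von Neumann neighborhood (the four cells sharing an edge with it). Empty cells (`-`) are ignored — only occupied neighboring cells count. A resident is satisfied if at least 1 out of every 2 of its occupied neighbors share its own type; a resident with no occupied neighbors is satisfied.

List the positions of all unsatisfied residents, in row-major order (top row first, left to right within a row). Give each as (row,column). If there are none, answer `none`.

(0,4), (4,2), (4,5)

(0,4)Q 0/2 ✗
(0,5)P 1/2 ✓
(1,2)Q 0/0 ✓
(1,4)P 1/2 ✓
(1,5)P 2/2 ✓
(2,0)Q 1/1 ✓
(2,1)Q 1/1 ✓
(3,2)P 1/2 ✓
(3,3)P 1/2 ✓
(3,4)Q 2/3 ✓
(3,5)Q 1/2 ✓
(4,0)P 0/0 ✓
(4,2)Q 0/1 ✗
(4,4)Q 1/2 ✓
(4,5)P 0/2 ✗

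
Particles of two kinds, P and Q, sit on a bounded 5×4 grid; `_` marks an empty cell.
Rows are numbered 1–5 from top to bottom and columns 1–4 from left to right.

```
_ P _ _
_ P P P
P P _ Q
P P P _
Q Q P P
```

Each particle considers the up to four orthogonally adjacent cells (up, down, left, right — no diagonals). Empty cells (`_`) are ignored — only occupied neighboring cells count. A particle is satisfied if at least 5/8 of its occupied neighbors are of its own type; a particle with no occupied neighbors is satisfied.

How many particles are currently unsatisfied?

4

(1,2)P 1/1 ok
(2,2)P 3/3 ok
(2,3)P 2/2 ok
(2,4)P 1/2 unhappy
(3,1)P 2/2 ok
(3,2)P 3/3 ok
(3,4)Q 0/1 unhappy
(4,1)P 2/3 ok
(4,2)P 3/4 ok
(4,3)P 2/2 ok
(5,1)Q 1/2 unhappy
(5,2)Q 1/3 unhappy
(5,3)P 2/3 ok
(5,4)P 1/1 ok
Unsatisfied: (2,4), (3,4), (5,1), (5,2) — 4 in total.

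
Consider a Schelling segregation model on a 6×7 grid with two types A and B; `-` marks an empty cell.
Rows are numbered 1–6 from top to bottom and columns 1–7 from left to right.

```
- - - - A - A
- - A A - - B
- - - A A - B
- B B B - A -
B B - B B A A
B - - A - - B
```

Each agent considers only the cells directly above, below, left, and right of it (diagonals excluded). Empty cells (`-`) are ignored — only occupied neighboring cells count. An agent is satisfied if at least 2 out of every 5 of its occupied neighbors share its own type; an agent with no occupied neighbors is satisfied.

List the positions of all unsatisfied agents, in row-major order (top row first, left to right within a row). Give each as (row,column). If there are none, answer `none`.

Row 1: (1,5)A 0/0 satisfied · (1,7)A 0/1 not
Row 2: (2,3)A 1/1 satisfied · (2,4)A 2/2 satisfied · (2,7)B 1/2 satisfied
Row 3: (3,4)A 2/3 satisfied · (3,5)A 1/1 satisfied · (3,7)B 1/1 satisfied
Row 4: (4,2)B 2/2 satisfied · (4,3)B 2/2 satisfied · (4,4)B 2/3 satisfied · (4,6)A 1/1 satisfied
Row 5: (5,1)B 2/2 satisfied · (5,2)B 2/2 satisfied · (5,4)B 2/3 satisfied · (5,5)B 1/2 satisfied · (5,6)A 2/3 satisfied · (5,7)A 1/2 satisfied
Row 6: (6,1)B 1/1 satisfied · (6,4)A 0/1 not · (6,7)B 0/1 not

(1,7), (6,4), (6,7)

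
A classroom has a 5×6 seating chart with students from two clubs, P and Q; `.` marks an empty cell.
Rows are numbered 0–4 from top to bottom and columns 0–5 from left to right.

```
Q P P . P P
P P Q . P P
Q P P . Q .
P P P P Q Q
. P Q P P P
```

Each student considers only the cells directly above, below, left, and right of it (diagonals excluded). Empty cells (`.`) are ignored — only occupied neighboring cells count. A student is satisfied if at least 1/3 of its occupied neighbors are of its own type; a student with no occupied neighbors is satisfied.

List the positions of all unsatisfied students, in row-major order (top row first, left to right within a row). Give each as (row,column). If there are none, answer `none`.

(0,0)Q 0/2 not
(0,1)P 2/3 satisfied
(0,2)P 1/2 satisfied
(0,4)P 2/2 satisfied
(0,5)P 2/2 satisfied
(1,0)P 1/3 satisfied
(1,1)P 3/4 satisfied
(1,2)Q 0/3 not
(1,4)P 2/3 satisfied
(1,5)P 2/2 satisfied
(2,0)Q 0/3 not
(2,1)P 3/4 satisfied
(2,2)P 2/3 satisfied
(2,4)Q 1/2 satisfied
(3,0)P 1/2 satisfied
(3,1)P 4/4 satisfied
(3,2)P 3/4 satisfied
(3,3)P 2/3 satisfied
(3,4)Q 2/4 satisfied
(3,5)Q 1/2 satisfied
(4,1)P 1/2 satisfied
(4,2)Q 0/3 not
(4,3)P 2/3 satisfied
(4,4)P 2/3 satisfied
(4,5)P 1/2 satisfied

(0,0), (1,2), (2,0), (4,2)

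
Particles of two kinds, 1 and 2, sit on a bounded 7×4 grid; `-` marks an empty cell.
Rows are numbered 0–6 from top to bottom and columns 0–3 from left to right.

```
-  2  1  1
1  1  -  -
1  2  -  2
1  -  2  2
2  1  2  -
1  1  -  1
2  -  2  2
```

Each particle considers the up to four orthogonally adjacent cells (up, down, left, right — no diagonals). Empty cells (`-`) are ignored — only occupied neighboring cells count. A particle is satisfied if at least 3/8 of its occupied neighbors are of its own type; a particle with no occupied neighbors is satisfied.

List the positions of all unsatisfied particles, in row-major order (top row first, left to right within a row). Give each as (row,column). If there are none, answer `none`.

(0,1), (1,1), (2,1), (4,0), (4,1), (5,0), (5,3), (6,0)

Row 0: (0,1)2 0/2 not · (0,2)1 1/2 satisfied · (0,3)1 1/1 satisfied
Row 1: (1,0)1 2/2 satisfied · (1,1)1 1/3 not
Row 2: (2,0)1 2/3 satisfied · (2,1)2 0/2 not · (2,3)2 1/1 satisfied
Row 3: (3,0)1 1/2 satisfied · (3,2)2 2/2 satisfied · (3,3)2 2/2 satisfied
Row 4: (4,0)2 0/3 not · (4,1)1 1/3 not · (4,2)2 1/2 satisfied
Row 5: (5,0)1 1/3 not · (5,1)1 2/2 satisfied · (5,3)1 0/1 not
Row 6: (6,0)2 0/1 not · (6,2)2 1/1 satisfied · (6,3)2 1/2 satisfied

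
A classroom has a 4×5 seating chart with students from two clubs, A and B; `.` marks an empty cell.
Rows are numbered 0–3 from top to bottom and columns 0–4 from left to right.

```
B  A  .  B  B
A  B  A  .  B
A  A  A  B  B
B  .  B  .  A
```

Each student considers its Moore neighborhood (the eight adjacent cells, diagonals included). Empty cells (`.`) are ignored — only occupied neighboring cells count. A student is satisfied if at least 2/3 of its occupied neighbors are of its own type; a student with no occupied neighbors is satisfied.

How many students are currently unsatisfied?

Row 0: (0,0)B 1/3 unhappy · (0,1)A 2/4 unhappy · (0,3)B 2/3 ok · (0,4)B 2/2 ok
Row 1: (1,0)A 3/5 unhappy · (1,1)B 1/7 unhappy · (1,2)A 3/6 unhappy · (1,4)B 4/4 ok
Row 2: (2,0)A 2/4 unhappy · (2,1)A 4/7 unhappy · (2,2)A 2/5 unhappy · (2,3)B 3/6 unhappy · (2,4)B 2/3 ok
Row 3: (3,0)B 0/2 unhappy · (3,2)B 1/3 unhappy · (3,4)A 0/2 unhappy
Unsatisfied: (0,0), (0,1), (1,0), (1,1), (1,2), (2,0), (2,1), (2,2), (2,3), (3,0), (3,2), (3,4) — 12 in total.

12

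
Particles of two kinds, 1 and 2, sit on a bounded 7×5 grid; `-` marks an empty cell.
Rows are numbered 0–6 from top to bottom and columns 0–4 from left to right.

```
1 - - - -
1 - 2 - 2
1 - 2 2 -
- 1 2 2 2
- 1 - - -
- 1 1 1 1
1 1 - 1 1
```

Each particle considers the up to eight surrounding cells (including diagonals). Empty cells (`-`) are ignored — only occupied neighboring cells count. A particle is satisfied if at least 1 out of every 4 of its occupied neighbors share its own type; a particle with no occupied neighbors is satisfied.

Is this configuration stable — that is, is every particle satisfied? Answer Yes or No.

(0,0)1 1/1 ✓
(1,0)1 2/2 ✓
(1,2)2 2/2 ✓
(1,4)2 1/1 ✓
(2,0)1 2/2 ✓
(2,2)2 4/5 ✓
(2,3)2 6/6 ✓
(3,1)1 2/4 ✓
(3,2)2 3/5 ✓
(3,3)2 4/4 ✓
(3,4)2 2/2 ✓
(4,1)1 3/4 ✓
(5,1)1 4/4 ✓
(5,2)1 5/5 ✓
(5,3)1 4/4 ✓
(5,4)1 3/3 ✓
(6,0)1 2/2 ✓
(6,1)1 3/3 ✓
(6,3)1 4/4 ✓
(6,4)1 3/3 ✓
All meet the threshold, so the configuration is stable.

Yes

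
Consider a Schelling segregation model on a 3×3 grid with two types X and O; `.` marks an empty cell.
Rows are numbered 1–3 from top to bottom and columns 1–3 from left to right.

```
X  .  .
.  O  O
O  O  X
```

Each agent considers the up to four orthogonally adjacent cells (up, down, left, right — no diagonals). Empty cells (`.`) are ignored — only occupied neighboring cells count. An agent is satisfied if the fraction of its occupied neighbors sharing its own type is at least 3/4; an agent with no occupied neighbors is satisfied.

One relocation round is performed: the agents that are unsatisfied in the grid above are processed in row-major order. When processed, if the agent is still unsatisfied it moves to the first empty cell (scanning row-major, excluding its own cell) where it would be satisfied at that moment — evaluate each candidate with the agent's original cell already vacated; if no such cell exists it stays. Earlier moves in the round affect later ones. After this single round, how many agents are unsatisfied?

2

Initially unsatisfied (in order): (2,3), (3,2), (3,3).
  (2,3) → (1,3).
  (3,2): no empty cell satisfies it; stays.
  (3,3): no empty cell satisfies it; stays.
Resulting grid:
X . O
. O .
O O X
Unsatisfied now: (3,2), (3,3).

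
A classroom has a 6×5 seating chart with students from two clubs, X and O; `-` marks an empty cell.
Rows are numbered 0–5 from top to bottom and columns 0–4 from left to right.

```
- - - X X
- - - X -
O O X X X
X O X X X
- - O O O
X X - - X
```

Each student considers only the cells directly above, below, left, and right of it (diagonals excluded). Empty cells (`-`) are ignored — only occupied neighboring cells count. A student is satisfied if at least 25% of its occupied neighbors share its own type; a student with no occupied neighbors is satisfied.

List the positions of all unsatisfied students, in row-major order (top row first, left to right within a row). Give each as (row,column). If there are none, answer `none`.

(0,3)X 2/2 ✓
(0,4)X 1/1 ✓
(1,3)X 2/2 ✓
(2,0)O 1/2 ✓
(2,1)O 2/3 ✓
(2,2)X 2/3 ✓
(2,3)X 4/4 ✓
(2,4)X 2/2 ✓
(3,0)X 0/2 ✗
(3,1)O 1/3 ✓
(3,2)X 2/4 ✓
(3,3)X 3/4 ✓
(3,4)X 2/3 ✓
(4,2)O 1/2 ✓
(4,3)O 2/3 ✓
(4,4)O 1/3 ✓
(5,0)X 1/1 ✓
(5,1)X 1/1 ✓
(5,4)X 0/1 ✗

(3,0), (5,4)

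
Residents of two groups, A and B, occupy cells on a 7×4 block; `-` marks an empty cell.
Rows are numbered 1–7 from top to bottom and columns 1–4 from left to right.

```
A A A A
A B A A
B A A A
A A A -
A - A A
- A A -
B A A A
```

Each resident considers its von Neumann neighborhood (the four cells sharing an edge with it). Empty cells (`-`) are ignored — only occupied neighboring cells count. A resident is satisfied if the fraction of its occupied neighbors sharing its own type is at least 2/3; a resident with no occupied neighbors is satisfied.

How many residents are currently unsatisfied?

Row 1: (1,1)A 2/2 satisfied · (1,2)A 2/3 satisfied · (1,3)A 3/3 satisfied · (1,4)A 2/2 satisfied
Row 2: (2,1)A 1/3 not · (2,2)B 0/4 not · (2,3)A 3/4 satisfied · (2,4)A 3/3 satisfied
Row 3: (3,1)B 0/3 not · (3,2)A 2/4 not · (3,3)A 4/4 satisfied · (3,4)A 2/2 satisfied
Row 4: (4,1)A 2/3 satisfied · (4,2)A 3/3 satisfied · (4,3)A 3/3 satisfied
Row 5: (5,1)A 1/1 satisfied · (5,3)A 3/3 satisfied · (5,4)A 1/1 satisfied
Row 6: (6,2)A 2/2 satisfied · (6,3)A 3/3 satisfied
Row 7: (7,1)B 0/1 not · (7,2)A 2/3 satisfied · (7,3)A 3/3 satisfied · (7,4)A 1/1 satisfied
Unsatisfied: (2,1), (2,2), (3,1), (3,2), (7,1) — 5 in total.

5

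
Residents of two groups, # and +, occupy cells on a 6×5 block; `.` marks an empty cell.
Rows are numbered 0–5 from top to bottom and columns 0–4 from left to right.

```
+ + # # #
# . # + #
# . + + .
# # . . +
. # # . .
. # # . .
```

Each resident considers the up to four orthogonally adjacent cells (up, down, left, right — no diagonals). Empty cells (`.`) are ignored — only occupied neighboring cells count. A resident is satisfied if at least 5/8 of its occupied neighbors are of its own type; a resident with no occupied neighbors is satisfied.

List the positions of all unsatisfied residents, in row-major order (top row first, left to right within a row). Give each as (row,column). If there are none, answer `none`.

(0,0)+ 1/2 ✗
(0,1)+ 1/2 ✗
(0,2)# 2/3 ✓
(0,3)# 2/3 ✓
(0,4)# 2/2 ✓
(1,0)# 1/2 ✗
(1,2)# 1/3 ✗
(1,3)+ 1/4 ✗
(1,4)# 1/2 ✗
(2,0)# 2/2 ✓
(2,2)+ 1/2 ✗
(2,3)+ 2/2 ✓
(3,0)# 2/2 ✓
(3,1)# 2/2 ✓
(3,4)+ 0/0 ✓
(4,1)# 3/3 ✓
(4,2)# 2/2 ✓
(5,1)# 2/2 ✓
(5,2)# 2/2 ✓

(0,0), (0,1), (1,0), (1,2), (1,3), (1,4), (2,2)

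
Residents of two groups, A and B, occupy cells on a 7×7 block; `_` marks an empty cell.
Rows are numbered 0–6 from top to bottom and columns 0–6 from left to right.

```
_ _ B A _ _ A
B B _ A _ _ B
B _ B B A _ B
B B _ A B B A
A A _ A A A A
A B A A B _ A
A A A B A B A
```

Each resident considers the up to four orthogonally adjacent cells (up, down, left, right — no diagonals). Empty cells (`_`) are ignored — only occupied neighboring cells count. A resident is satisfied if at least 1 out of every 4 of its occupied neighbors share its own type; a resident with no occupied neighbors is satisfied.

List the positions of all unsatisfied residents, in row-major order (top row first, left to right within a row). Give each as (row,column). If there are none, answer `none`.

(0,2)B 0/1 ✗
(0,3)A 1/2 ✓
(0,6)A 0/1 ✗
(1,0)B 2/2 ✓
(1,1)B 1/1 ✓
(1,3)A 1/2 ✓
(1,6)B 1/2 ✓
(2,0)B 2/2 ✓
(2,2)B 1/1 ✓
(2,3)B 1/4 ✓
(2,4)A 0/2 ✗
(2,6)B 1/2 ✓
(3,0)B 2/3 ✓
(3,1)B 1/2 ✓
(3,3)A 1/3 ✓
(3,4)B 1/4 ✓
(3,5)B 1/3 ✓
(3,6)A 1/3 ✓
(4,0)A 2/3 ✓
(4,1)A 1/3 ✓
(4,3)A 3/3 ✓
(4,4)A 2/4 ✓
(4,5)A 2/3 ✓
(4,6)A 3/3 ✓
(5,0)A 2/3 ✓
(5,1)B 0/4 ✗
(5,2)A 2/3 ✓
(5,3)A 2/4 ✓
(5,4)B 0/3 ✗
(5,6)A 2/2 ✓
(6,0)A 2/2 ✓
(6,1)A 2/3 ✓
(6,2)A 2/3 ✓
(6,3)B 0/3 ✗
(6,4)A 0/3 ✗
(6,5)B 0/2 ✗
(6,6)A 1/2 ✓

(0,2), (0,6), (2,4), (5,1), (5,4), (6,3), (6,4), (6,5)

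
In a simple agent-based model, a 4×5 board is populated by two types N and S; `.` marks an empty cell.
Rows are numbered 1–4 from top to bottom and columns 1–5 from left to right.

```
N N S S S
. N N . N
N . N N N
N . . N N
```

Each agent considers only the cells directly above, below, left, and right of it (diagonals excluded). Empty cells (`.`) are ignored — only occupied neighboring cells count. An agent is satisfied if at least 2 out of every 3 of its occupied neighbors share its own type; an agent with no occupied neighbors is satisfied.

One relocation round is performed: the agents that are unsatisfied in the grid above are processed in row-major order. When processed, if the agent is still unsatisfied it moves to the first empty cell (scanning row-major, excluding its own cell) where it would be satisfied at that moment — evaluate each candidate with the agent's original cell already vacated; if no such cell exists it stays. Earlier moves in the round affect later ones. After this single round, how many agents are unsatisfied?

Initially unsatisfied (in order): (1,3), (1,5), (2,5).
  (1,3): no empty cell satisfies it; stays.
  (1,5): no empty cell satisfies it; stays.
  (2,5) → (2,1).
Resulting grid:
N N S S S
N N N . .
N . N N N
N . . N N
Unsatisfied now: (1,3).

1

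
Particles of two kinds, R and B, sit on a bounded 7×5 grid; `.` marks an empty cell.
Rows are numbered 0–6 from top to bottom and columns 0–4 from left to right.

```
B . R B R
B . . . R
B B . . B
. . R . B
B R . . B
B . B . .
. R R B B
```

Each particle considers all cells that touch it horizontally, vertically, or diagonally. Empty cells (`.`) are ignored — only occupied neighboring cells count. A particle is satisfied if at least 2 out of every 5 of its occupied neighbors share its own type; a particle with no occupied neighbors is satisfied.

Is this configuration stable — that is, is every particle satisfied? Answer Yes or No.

Row 0: (0,0)B 1/1 ✓ · (0,2)R 0/1 ✗ · (0,3)B 0/3 ✗ · (0,4)R 1/2 ✓
Row 1: (1,0)B 3/3 ✓ · (1,4)R 1/3 ✗
Row 2: (2,0)B 2/2 ✓ · (2,1)B 2/3 ✓ · (2,4)B 1/2 ✓
Row 3: (3,2)R 1/2 ✓ · (3,4)B 2/2 ✓
Row 4: (4,0)B 1/2 ✓ · (4,1)R 1/4 ✗ · (4,4)B 1/1 ✓
Row 5: (5,0)B 1/3 ✗ · (5,2)B 1/4 ✗
Row 6: (6,1)R 1/3 ✗ · (6,2)R 1/3 ✗ · (6,3)B 2/3 ✓ · (6,4)B 1/1 ✓
For instance (0,2) has only 0/1 same-type neighbors, below 2/5.

No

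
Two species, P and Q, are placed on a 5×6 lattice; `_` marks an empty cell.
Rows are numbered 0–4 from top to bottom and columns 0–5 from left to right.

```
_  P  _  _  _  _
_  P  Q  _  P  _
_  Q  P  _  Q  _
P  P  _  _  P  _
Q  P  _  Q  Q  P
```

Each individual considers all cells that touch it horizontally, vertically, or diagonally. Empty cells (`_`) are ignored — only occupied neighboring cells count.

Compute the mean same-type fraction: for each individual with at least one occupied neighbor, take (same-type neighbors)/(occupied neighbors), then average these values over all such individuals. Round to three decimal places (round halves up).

0.353

(0,1)P 1/2
(1,1)P 2/4
(1,2)Q 1/4
(1,4)P 0/1
(2,1)Q 1/5
(2,2)P 2/4
(2,4)Q 0/2
(3,0)P 2/4
(3,1)P 3/5
(3,4)P 1/4
(4,0)Q 0/3
(4,1)P 2/3
(4,3)Q 1/2
(4,4)Q 1/3
(4,5)P 1/2
Sum over 15 individuals: 1/2 + 2/4 + 1/4 + 0/1 + 1/5 + 2/4 + 0/2 + 2/4 + 3/5 + 1/4 + 0/3 + 2/3 + 1/2 + 1/3 + 1/2 = 53/10; mean = 53/10 ÷ 15 = 53/150 = 0.353333… → 0.353.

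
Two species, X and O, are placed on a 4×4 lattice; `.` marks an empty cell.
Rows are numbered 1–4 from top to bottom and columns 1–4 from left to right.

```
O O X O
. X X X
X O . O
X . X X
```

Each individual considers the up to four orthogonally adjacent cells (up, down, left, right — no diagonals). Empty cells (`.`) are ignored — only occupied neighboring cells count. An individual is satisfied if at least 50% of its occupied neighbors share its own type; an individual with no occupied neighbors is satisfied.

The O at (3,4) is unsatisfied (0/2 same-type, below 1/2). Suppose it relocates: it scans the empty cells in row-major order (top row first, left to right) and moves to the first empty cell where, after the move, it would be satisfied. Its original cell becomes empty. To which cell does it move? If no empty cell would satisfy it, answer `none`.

Vacating (3,4). Empty cells in order:
  (2,1): 1/3 same-type → still unsatisfied.
  (3,3): 1/3 same-type → still unsatisfied.
  (4,2): 1/3 same-type → still unsatisfied.

none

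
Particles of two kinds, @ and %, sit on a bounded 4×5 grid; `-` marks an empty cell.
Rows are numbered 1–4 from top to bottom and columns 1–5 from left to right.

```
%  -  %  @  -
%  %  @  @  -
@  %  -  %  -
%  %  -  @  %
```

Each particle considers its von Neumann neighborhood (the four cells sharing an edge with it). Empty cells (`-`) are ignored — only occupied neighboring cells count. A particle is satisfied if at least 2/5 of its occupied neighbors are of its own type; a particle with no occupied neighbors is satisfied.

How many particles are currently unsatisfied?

6

(1,1)% 1/1 ✓
(1,3)% 0/2 ✗
(1,4)@ 1/2 ✓
(2,1)% 2/3 ✓
(2,2)% 2/3 ✓
(2,3)@ 1/3 ✗
(2,4)@ 2/3 ✓
(3,1)@ 0/3 ✗
(3,2)% 2/3 ✓
(3,4)% 0/2 ✗
(4,1)% 1/2 ✓
(4,2)% 2/2 ✓
(4,4)@ 0/2 ✗
(4,5)% 0/1 ✗
Unsatisfied: (1,3), (2,3), (3,1), (3,4), (4,4), (4,5) — 6 in total.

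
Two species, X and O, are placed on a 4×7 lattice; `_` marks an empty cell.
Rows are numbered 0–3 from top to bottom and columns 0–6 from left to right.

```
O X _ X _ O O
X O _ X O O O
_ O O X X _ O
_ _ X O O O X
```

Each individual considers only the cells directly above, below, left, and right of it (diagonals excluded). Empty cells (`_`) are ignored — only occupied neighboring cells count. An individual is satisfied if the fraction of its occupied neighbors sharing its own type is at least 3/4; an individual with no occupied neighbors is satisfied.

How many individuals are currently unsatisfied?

(0,0)O 0/2 ✗
(0,1)X 0/2 ✗
(0,3)X 1/1 ✓
(0,5)O 2/2 ✓
(0,6)O 2/2 ✓
(1,0)X 0/2 ✗
(1,1)O 1/3 ✗
(1,3)X 2/3 ✗
(1,4)O 1/3 ✗
(1,5)O 3/3 ✓
(1,6)O 3/3 ✓
(2,1)O 2/2 ✓
(2,2)O 1/3 ✗
(2,3)X 2/4 ✗
(2,4)X 1/3 ✗
(2,6)O 1/2 ✗
(3,2)X 0/2 ✗
(3,3)O 1/3 ✗
(3,4)O 2/3 ✗
(3,5)O 1/2 ✗
(3,6)X 0/2 ✗
Unsatisfied: (0,0), (0,1), (1,0), (1,1), (1,3), (1,4), (2,2), (2,3), (2,4), (2,6), (3,2), (3,3), (3,4), (3,5), (3,6) — 15 in total.

15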